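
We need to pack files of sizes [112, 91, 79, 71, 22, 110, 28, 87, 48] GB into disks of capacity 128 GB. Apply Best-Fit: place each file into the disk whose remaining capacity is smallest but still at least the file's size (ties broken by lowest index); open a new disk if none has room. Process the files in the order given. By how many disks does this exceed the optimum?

Best-Fit: [112] [91,22] [79,28] [71,48] [110] [87] → 6 disks.
Total size 648 GB; any packing needs at least ⌈648/128⌉ = 6 disks.
So 6 is already optimal.

0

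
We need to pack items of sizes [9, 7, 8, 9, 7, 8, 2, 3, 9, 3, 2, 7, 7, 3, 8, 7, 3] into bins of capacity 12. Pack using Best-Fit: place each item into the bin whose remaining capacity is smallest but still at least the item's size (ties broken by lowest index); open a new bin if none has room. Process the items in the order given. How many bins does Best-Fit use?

bin 1: place 9, 3 left
bin 2: place 7, 5 left
bin 3: place 8, 4 left
bin 4: place 9, 3 left
bin 5: place 7, 5 left
bin 6: place 8, 4 left
bin 1: place 2, 1 left
bin 4: place 3, 0 left
bin 7: place 9, 3 left
bin 7: place 3, 0 left
bin 3: place 2, 2 left
bin 8: place 7, 5 left
bin 9: place 7, 5 left
bin 6: place 3, 1 left
bin 10: place 8, 4 left
bin 11: place 7, 5 left
bin 10: place 3, 1 left

11 bins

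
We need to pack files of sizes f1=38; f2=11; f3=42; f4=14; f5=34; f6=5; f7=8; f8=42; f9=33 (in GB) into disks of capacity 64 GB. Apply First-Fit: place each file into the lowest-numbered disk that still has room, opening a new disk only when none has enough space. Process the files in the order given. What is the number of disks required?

f1 (38 GB) → disk 1 (remaining 26 GB)
f2 (11 GB) → disk 1 (remaining 15 GB)
f3 (42 GB) → disk 2 (remaining 22 GB)
f4 (14 GB) → disk 1 (remaining 1 GB)
f5 (34 GB) → disk 3 (remaining 30 GB)
f6 (5 GB) → disk 2 (remaining 17 GB)
f7 (8 GB) → disk 2 (remaining 9 GB)
f8 (42 GB) → disk 4 (remaining 22 GB)
f9 (33 GB) → disk 5 (remaining 31 GB)

5 disks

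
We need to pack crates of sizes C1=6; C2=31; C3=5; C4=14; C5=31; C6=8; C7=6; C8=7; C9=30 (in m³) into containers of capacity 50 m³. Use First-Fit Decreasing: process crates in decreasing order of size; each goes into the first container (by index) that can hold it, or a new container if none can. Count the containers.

3 containers

Sorted descending: 31, 31, 30, 14, 8, 7, 6, 6, 5.
Put 31 m³ in container 1; 19 m³ remain.
Put 31 m³ in container 2; 19 m³ remain.
Put 30 m³ in container 3; 20 m³ remain.
Put 14 m³ in container 1; 5 m³ remain.
Put 8 m³ in container 2; 11 m³ remain.
Put 7 m³ in container 2; 4 m³ remain.
Put 6 m³ in container 3; 14 m³ remain.
Put 6 m³ in container 3; 8 m³ remain.
Put 5 m³ in container 1; 0 m³ remain.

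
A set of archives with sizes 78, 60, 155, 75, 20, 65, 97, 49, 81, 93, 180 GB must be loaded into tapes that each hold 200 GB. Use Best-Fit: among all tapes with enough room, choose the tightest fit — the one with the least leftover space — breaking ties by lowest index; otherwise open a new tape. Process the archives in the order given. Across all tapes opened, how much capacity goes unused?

Put 78 GB in tape 1; 122 GB remain.
Put 60 GB in tape 1; 62 GB remain.
Put 155 GB in tape 2; 45 GB remain.
Put 75 GB in tape 3; 125 GB remain.
Put 20 GB in tape 2; 25 GB remain.
Put 65 GB in tape 3; 60 GB remain.
Put 97 GB in tape 4; 103 GB remain.
Put 49 GB in tape 3; 11 GB remain.
Put 81 GB in tape 4; 22 GB remain.
Put 93 GB in tape 5; 107 GB remain.
Put 180 GB in tape 6; 20 GB remain.
6 tapes × 200 GB = 1200 GB; used 953 GB; unused 247 GB.

247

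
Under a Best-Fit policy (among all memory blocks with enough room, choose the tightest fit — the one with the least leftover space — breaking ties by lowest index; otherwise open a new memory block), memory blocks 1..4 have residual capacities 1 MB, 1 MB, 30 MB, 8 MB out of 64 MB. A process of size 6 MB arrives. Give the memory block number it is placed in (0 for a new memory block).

Memory blocks with room: memory block 3 (30 MB), memory block 4 (8 MB).
Tightest fit is memory block 4 with 8 MB free.

4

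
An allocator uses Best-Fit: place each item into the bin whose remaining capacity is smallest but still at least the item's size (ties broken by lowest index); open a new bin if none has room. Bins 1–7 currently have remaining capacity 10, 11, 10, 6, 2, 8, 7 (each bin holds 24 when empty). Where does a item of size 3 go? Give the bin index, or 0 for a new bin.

4

Bins with room: bin 1 (10), bin 2 (11), bin 3 (10), bin 4 (6), bin 6 (8), bin 7 (7).
Tightest fit is bin 4 with 6 free.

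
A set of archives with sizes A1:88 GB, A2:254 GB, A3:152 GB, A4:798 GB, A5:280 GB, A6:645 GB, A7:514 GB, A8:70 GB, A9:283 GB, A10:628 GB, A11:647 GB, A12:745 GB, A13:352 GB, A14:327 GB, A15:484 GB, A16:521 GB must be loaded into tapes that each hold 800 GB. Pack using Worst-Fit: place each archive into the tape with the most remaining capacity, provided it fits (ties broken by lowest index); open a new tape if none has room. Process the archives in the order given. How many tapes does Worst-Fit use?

A1 (88 GB) → tape 1 (remaining 712 GB)
A2 (254 GB) → tape 1 (remaining 458 GB)
A3 (152 GB) → tape 1 (remaining 306 GB)
A4 (798 GB) → tape 2 (remaining 2 GB)
A5 (280 GB) → tape 1 (remaining 26 GB)
A6 (645 GB) → tape 3 (remaining 155 GB)
A7 (514 GB) → tape 4 (remaining 286 GB)
A8 (70 GB) → tape 4 (remaining 216 GB)
A9 (283 GB) → tape 5 (remaining 517 GB)
A10 (628 GB) → tape 6 (remaining 172 GB)
A11 (647 GB) → tape 7 (remaining 153 GB)
A12 (745 GB) → tape 8 (remaining 55 GB)
A13 (352 GB) → tape 5 (remaining 165 GB)
A14 (327 GB) → tape 9 (remaining 473 GB)
A15 (484 GB) → tape 10 (remaining 316 GB)
A16 (521 GB) → tape 11 (remaining 279 GB)
Final tapes: [88,254,152,280] [798] [645] [514,70] [283,352] [628] [647] [745] [327] [484] [521].

11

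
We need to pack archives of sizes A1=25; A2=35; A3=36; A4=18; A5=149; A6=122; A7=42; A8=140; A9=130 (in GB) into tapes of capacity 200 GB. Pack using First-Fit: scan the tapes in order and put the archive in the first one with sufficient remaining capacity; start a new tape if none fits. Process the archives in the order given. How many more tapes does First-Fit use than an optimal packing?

First-Fit: [25,35,36,18,42] [149] [122] [140] [130] → 5 tapes.
Total size 697 GB; any packing needs at least ⌈697/200⌉ = 4 tapes.
An optimal packing achieves that bound: [149,42] [140,36,18] [130,35,25] [122] → 4 tapes.
Excess: 5 − 4 = 1.

1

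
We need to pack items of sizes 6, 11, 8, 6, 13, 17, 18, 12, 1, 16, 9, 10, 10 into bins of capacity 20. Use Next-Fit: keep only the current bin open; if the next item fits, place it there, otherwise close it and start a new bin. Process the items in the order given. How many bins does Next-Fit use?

9

bin 1: place 6, 14 left
bin 1: place 11, 3 left
bin 2: place 8, 12 left
bin 2: place 6, 6 left
bin 3: place 13, 7 left
bin 4: place 17, 3 left
bin 5: place 18, 2 left
bin 6: place 12, 8 left
bin 6: place 1, 7 left
bin 7: place 16, 4 left
bin 8: place 9, 11 left
bin 8: place 10, 1 left
bin 9: place 10, 10 left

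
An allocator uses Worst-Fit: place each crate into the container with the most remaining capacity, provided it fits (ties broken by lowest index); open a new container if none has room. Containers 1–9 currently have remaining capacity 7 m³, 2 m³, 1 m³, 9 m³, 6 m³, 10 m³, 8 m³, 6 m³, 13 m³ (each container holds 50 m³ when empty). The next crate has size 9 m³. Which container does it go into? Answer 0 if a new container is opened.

Containers with room: container 4 (9 m³), container 6 (10 m³), container 9 (13 m³).
Most room is container 9 with 13 m³ free.

9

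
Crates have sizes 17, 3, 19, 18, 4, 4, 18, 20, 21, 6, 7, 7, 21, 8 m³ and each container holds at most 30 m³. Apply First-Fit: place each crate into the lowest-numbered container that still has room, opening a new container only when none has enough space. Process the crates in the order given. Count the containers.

17 m³ → container 1 (remaining 13 m³)
3 m³ → container 1 (remaining 10 m³)
19 m³ → container 2 (remaining 11 m³)
18 m³ → container 3 (remaining 12 m³)
4 m³ → container 1 (remaining 6 m³)
4 m³ → container 1 (remaining 2 m³)
18 m³ → container 4 (remaining 12 m³)
20 m³ → container 5 (remaining 10 m³)
21 m³ → container 6 (remaining 9 m³)
6 m³ → container 2 (remaining 5 m³)
7 m³ → container 3 (remaining 5 m³)
7 m³ → container 4 (remaining 5 m³)
21 m³ → container 7 (remaining 9 m³)
8 m³ → container 5 (remaining 2 m³)

7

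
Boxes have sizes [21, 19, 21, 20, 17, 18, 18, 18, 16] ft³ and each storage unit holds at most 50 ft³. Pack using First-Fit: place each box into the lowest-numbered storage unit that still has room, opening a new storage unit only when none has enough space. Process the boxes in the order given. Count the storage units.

21 ft³ → storage unit 1 (remaining 29 ft³)
19 ft³ → storage unit 1 (remaining 10 ft³)
21 ft³ → storage unit 2 (remaining 29 ft³)
20 ft³ → storage unit 2 (remaining 9 ft³)
17 ft³ → storage unit 3 (remaining 33 ft³)
18 ft³ → storage unit 3 (remaining 15 ft³)
18 ft³ → storage unit 4 (remaining 32 ft³)
18 ft³ → storage unit 4 (remaining 14 ft³)
16 ft³ → storage unit 5 (remaining 34 ft³)
Final storage units: [21,19] [21,20] [17,18] [18,18] [16].

5 storage units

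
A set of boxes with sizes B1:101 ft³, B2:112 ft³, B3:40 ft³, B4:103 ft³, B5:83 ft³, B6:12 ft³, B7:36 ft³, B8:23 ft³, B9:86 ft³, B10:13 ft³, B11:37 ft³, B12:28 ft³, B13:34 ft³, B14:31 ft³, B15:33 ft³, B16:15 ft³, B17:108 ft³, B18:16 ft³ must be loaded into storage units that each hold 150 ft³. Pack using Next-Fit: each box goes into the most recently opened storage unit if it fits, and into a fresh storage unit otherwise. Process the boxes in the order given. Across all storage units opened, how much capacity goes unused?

289

B1 (101 ft³) → storage unit 1 (remaining 49 ft³)
B2 (112 ft³) → storage unit 2 (remaining 38 ft³)
B3 (40 ft³) → storage unit 3 (remaining 110 ft³)
B4 (103 ft³) → storage unit 3 (remaining 7 ft³)
B5 (83 ft³) → storage unit 4 (remaining 67 ft³)
B6 (12 ft³) → storage unit 4 (remaining 55 ft³)
B7 (36 ft³) → storage unit 4 (remaining 19 ft³)
B8 (23 ft³) → storage unit 5 (remaining 127 ft³)
B9 (86 ft³) → storage unit 5 (remaining 41 ft³)
B10 (13 ft³) → storage unit 5 (remaining 28 ft³)
B11 (37 ft³) → storage unit 6 (remaining 113 ft³)
B12 (28 ft³) → storage unit 6 (remaining 85 ft³)
B13 (34 ft³) → storage unit 6 (remaining 51 ft³)
B14 (31 ft³) → storage unit 6 (remaining 20 ft³)
B15 (33 ft³) → storage unit 7 (remaining 117 ft³)
B16 (15 ft³) → storage unit 7 (remaining 102 ft³)
B17 (108 ft³) → storage unit 8 (remaining 42 ft³)
B18 (16 ft³) → storage unit 8 (remaining 26 ft³)
8 storage units × 150 ft³ = 1200 ft³; used 911 ft³; unused 289 ft³.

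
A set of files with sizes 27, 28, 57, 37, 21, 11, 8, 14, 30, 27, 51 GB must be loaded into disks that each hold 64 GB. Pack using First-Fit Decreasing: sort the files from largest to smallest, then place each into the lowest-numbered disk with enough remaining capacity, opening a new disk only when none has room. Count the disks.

6

Sorted descending: 57, 51, 37, 30, 28, 27, 27, 21, 14, 11, 8.
disk 1: place 57 GB, 7 GB left
disk 2: place 51 GB, 13 GB left
disk 3: place 37 GB, 27 GB left
disk 4: place 30 GB, 34 GB left
disk 4: place 28 GB, 6 GB left
disk 3: place 27 GB, 0 GB left
disk 5: place 27 GB, 37 GB left
disk 5: place 21 GB, 16 GB left
disk 5: place 14 GB, 2 GB left
disk 2: place 11 GB, 2 GB left
disk 6: place 8 GB, 56 GB left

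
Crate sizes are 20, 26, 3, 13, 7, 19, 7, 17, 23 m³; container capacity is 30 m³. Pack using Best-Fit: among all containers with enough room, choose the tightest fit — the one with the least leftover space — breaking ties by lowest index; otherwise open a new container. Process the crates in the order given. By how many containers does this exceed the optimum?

Best-Fit: [20,7] [26,3] [13,17] [19,7] [23] → 5 containers.
Total size 135 m³; any packing needs at least ⌈135/30⌉ = 5 containers.
So 5 is already optimal.

0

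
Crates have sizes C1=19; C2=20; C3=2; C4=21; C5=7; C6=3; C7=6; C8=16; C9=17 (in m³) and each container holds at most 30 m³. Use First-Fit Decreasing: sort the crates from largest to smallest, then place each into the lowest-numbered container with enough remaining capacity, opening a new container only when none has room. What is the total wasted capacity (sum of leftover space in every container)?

Sorted descending: 21, 20, 19, 17, 16, 7, 6, 3, 2.
Put 21 m³ in container 1; 9 m³ remain.
Put 20 m³ in container 2; 10 m³ remain.
Put 19 m³ in container 3; 11 m³ remain.
Put 17 m³ in container 4; 13 m³ remain.
Put 16 m³ in container 5; 14 m³ remain.
Put 7 m³ in container 1; 2 m³ remain.
Put 6 m³ in container 2; 4 m³ remain.
Put 3 m³ in container 2; 1 m³ remain.
Put 2 m³ in container 1; 0 m³ remain.
5 containers × 30 m³ = 150 m³; used 111 m³; unused 39 m³.

39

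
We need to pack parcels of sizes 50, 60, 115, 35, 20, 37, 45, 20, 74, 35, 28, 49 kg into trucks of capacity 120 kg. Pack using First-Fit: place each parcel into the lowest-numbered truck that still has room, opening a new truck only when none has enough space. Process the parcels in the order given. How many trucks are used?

5 trucks

Put 50 kg in truck 1; 70 kg remain.
Put 60 kg in truck 1; 10 kg remain.
Put 115 kg in truck 2; 5 kg remain.
Put 35 kg in truck 3; 85 kg remain.
Put 20 kg in truck 3; 65 kg remain.
Put 37 kg in truck 3; 28 kg remain.
Put 45 kg in truck 4; 75 kg remain.
Put 20 kg in truck 3; 8 kg remain.
Put 74 kg in truck 4; 1 kg remain.
Put 35 kg in truck 5; 85 kg remain.
Put 28 kg in truck 5; 57 kg remain.
Put 49 kg in truck 5; 8 kg remain.
Final trucks: [50,60] [115] [35,20,37,20] [45,74] [35,28,49].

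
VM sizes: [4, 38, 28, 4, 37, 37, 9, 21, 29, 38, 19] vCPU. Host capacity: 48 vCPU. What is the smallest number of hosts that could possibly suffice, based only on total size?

Total size = 4 + 38 + 28 + 4 + 37 + 37 + 9 + 21 + 29 + 38 + 19 = 264 vCPU.
⌈264 / 48⌉ = 6.

6 hosts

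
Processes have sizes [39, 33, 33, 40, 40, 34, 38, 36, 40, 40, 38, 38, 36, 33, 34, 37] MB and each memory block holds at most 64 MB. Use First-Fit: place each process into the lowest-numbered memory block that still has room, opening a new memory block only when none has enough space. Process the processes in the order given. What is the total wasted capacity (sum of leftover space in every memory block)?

435

39 MB → memory block 1 (remaining 25 MB)
33 MB → memory block 2 (remaining 31 MB)
33 MB → memory block 3 (remaining 31 MB)
40 MB → memory block 4 (remaining 24 MB)
40 MB → memory block 5 (remaining 24 MB)
34 MB → memory block 6 (remaining 30 MB)
38 MB → memory block 7 (remaining 26 MB)
36 MB → memory block 8 (remaining 28 MB)
40 MB → memory block 9 (remaining 24 MB)
40 MB → memory block 10 (remaining 24 MB)
38 MB → memory block 11 (remaining 26 MB)
38 MB → memory block 12 (remaining 26 MB)
36 MB → memory block 13 (remaining 28 MB)
33 MB → memory block 14 (remaining 31 MB)
34 MB → memory block 15 (remaining 30 MB)
37 MB → memory block 16 (remaining 27 MB)
16 memory blocks × 64 MB = 1024 MB; used 589 MB; unused 435 MB.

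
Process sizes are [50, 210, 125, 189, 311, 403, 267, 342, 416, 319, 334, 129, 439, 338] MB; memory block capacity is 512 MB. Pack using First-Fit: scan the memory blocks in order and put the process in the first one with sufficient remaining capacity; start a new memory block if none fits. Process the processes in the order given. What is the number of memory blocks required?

memory block 1: place 50 MB, 462 MB left
memory block 1: place 210 MB, 252 MB left
memory block 1: place 125 MB, 127 MB left
memory block 2: place 189 MB, 323 MB left
memory block 2: place 311 MB, 12 MB left
memory block 3: place 403 MB, 109 MB left
memory block 4: place 267 MB, 245 MB left
memory block 5: place 342 MB, 170 MB left
memory block 6: place 416 MB, 96 MB left
memory block 7: place 319 MB, 193 MB left
memory block 8: place 334 MB, 178 MB left
memory block 4: place 129 MB, 116 MB left
memory block 9: place 439 MB, 73 MB left
memory block 10: place 338 MB, 174 MB left
Final memory blocks: [50,210,125] [189,311] [403] [267,129] [342] [416] [319] [334] [439] [338].

10 memory blocks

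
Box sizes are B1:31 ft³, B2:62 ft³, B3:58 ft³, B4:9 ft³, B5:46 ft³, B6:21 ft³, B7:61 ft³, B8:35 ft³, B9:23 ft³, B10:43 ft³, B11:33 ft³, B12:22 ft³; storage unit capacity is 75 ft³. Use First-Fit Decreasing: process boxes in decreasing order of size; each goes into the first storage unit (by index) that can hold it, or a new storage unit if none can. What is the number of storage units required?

7

Sorted descending: 62, 61, 58, 46, 43, 35, 33, 31, 23, 22, 21, 9.
62 ft³ → storage unit 1 (remaining 13 ft³)
61 ft³ → storage unit 2 (remaining 14 ft³)
58 ft³ → storage unit 3 (remaining 17 ft³)
46 ft³ → storage unit 4 (remaining 29 ft³)
43 ft³ → storage unit 5 (remaining 32 ft³)
35 ft³ → storage unit 6 (remaining 40 ft³)
33 ft³ → storage unit 6 (remaining 7 ft³)
31 ft³ → storage unit 5 (remaining 1 ft³)
23 ft³ → storage unit 4 (remaining 6 ft³)
22 ft³ → storage unit 7 (remaining 53 ft³)
21 ft³ → storage unit 7 (remaining 32 ft³)
9 ft³ → storage unit 1 (remaining 4 ft³)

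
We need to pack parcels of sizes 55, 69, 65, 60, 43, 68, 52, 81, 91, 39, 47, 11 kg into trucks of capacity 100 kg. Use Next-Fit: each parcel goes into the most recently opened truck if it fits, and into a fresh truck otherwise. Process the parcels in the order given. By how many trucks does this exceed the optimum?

Next-Fit: [55] [69] [65] [60] [43] [68] [52] [81] [91] [39,47,11] → 10 trucks.
8 parcels exceed 50 kg (half the capacity), and no two of those can share a truck, so at least 8 trucks are needed.
An optimal packing achieves that bound: [91] [81,11] [69] [68] [65] [60,39] [55,43] [52,47] → 8 trucks.
Excess: 10 − 8 = 2.

2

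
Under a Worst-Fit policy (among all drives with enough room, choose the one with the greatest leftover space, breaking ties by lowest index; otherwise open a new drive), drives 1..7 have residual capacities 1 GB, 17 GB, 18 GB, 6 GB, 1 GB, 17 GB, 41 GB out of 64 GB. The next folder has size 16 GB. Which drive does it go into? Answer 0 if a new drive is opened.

Drives with room: drive 2 (17 GB), drive 3 (18 GB), drive 6 (17 GB), drive 7 (41 GB).
Most room is drive 7 with 41 GB free.

7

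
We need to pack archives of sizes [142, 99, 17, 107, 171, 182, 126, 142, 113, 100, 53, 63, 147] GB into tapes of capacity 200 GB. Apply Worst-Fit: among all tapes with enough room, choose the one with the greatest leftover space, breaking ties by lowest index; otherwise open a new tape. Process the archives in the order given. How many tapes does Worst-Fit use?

10

Put 142 GB in tape 1; 58 GB remain.
Put 99 GB in tape 2; 101 GB remain.
Put 17 GB in tape 2; 84 GB remain.
Put 107 GB in tape 3; 93 GB remain.
Put 171 GB in tape 4; 29 GB remain.
Put 182 GB in tape 5; 18 GB remain.
Put 126 GB in tape 6; 74 GB remain.
Put 142 GB in tape 7; 58 GB remain.
Put 113 GB in tape 8; 87 GB remain.
Put 100 GB in tape 9; 100 GB remain.
Put 53 GB in tape 9; 47 GB remain.
Put 63 GB in tape 3; 30 GB remain.
Put 147 GB in tape 10; 53 GB remain.
Final tapes: [142] [99,17] [107,63] [171] [182] [126] [142] [113] [100,53] [147].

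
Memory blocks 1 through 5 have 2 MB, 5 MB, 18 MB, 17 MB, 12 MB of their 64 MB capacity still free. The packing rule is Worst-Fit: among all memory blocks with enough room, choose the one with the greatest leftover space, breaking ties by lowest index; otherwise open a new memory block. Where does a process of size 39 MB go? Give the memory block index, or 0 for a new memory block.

No memory block has ≥ 39 MB free, so a new memory block is opened.

0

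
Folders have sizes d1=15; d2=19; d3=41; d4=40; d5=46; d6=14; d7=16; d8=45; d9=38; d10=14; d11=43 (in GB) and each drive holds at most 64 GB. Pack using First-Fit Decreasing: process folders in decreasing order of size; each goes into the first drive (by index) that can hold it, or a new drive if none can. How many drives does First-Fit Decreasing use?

6

Sorted descending: 46, 45, 43, 41, 40, 38, 19, 16, 15, 14, 14.
drive 1: place 46 GB, 18 GB left
drive 2: place 45 GB, 19 GB left
drive 3: place 43 GB, 21 GB left
drive 4: place 41 GB, 23 GB left
drive 5: place 40 GB, 24 GB left
drive 6: place 38 GB, 26 GB left
drive 2: place 19 GB, 0 GB left
drive 1: place 16 GB, 2 GB left
drive 3: place 15 GB, 6 GB left
drive 4: place 14 GB, 9 GB left
drive 5: place 14 GB, 10 GB left
Final drives: [46,16] [45,19] [43,15] [41,14] [40,14] [38].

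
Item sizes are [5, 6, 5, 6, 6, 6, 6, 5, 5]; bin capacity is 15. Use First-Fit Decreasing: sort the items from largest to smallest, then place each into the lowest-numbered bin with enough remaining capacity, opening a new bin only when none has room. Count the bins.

4

Sorted descending: 6, 6, 6, 6, 6, 5, 5, 5, 5.
6 → bin 1 (remaining 9)
6 → bin 1 (remaining 3)
6 → bin 2 (remaining 9)
6 → bin 2 (remaining 3)
6 → bin 3 (remaining 9)
5 → bin 3 (remaining 4)
5 → bin 4 (remaining 10)
5 → bin 4 (remaining 5)
5 → bin 4 (remaining 0)
Final bins: [6,6] [6,6] [6,5] [5,5,5].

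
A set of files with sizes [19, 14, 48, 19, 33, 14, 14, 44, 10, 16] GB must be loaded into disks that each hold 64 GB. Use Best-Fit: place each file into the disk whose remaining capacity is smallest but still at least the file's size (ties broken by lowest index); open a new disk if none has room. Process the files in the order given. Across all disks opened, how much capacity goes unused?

25

disk 1: place 19 GB, 45 GB left
disk 1: place 14 GB, 31 GB left
disk 2: place 48 GB, 16 GB left
disk 1: place 19 GB, 12 GB left
disk 3: place 33 GB, 31 GB left
disk 2: place 14 GB, 2 GB left
disk 3: place 14 GB, 17 GB left
disk 4: place 44 GB, 20 GB left
disk 1: place 10 GB, 2 GB left
disk 3: place 16 GB, 1 GB left
4 disks × 64 GB = 256 GB; used 231 GB; unused 25 GB.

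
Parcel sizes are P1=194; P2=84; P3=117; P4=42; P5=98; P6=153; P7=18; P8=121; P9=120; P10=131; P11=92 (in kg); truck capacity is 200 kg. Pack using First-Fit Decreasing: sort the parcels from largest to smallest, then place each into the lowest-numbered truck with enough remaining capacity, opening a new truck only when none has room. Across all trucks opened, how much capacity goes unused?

Sorted descending: 194, 153, 131, 121, 120, 117, 98, 92, 84, 42, 18.
194 kg → truck 1 (remaining 6 kg)
153 kg → truck 2 (remaining 47 kg)
131 kg → truck 3 (remaining 69 kg)
121 kg → truck 4 (remaining 79 kg)
120 kg → truck 5 (remaining 80 kg)
117 kg → truck 6 (remaining 83 kg)
98 kg → truck 7 (remaining 102 kg)
92 kg → truck 7 (remaining 10 kg)
84 kg → truck 8 (remaining 116 kg)
42 kg → truck 2 (remaining 5 kg)
18 kg → truck 3 (remaining 51 kg)
8 trucks × 200 kg = 1600 kg; used 1170 kg; unused 430 kg.

430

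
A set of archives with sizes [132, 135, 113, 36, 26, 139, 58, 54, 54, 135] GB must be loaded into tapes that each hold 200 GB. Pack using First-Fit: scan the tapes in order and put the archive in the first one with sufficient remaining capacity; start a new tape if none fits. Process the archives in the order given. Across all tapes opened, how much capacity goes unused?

Put 132 GB in tape 1; 68 GB remain.
Put 135 GB in tape 2; 65 GB remain.
Put 113 GB in tape 3; 87 GB remain.
Put 36 GB in tape 1; 32 GB remain.
Put 26 GB in tape 1; 6 GB remain.
Put 139 GB in tape 4; 61 GB remain.
Put 58 GB in tape 2; 7 GB remain.
Put 54 GB in tape 3; 33 GB remain.
Put 54 GB in tape 4; 7 GB remain.
Put 135 GB in tape 5; 65 GB remain.
5 tapes × 200 GB = 1000 GB; used 882 GB; unused 118 GB.

118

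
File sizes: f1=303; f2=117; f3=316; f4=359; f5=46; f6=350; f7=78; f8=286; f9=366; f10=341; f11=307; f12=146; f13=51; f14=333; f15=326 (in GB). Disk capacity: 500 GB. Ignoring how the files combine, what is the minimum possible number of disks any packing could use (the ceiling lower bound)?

8 disks

Total size = 303 + 117 + 316 + 359 + 46 + 350 + 78 + 286 + 366 + 341 + 307 + 146 + 51 + 333 + 326 = 3725 GB.
⌈3725 / 500⌉ = 8.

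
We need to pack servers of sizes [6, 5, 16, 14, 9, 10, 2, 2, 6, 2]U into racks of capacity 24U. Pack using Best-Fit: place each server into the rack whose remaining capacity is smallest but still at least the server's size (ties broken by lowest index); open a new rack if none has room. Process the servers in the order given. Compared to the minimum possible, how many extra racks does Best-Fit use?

1

Best-Fit: [6,5,10,2] [16,2,6] [14,9] [2] → 4 racks.
Total size 72U; any packing needs at least ⌈72/24⌉ = 3 racks.
An optimal packing achieves that bound: [16,6,2] [14,10] [9,6,5,2,2] → 3 racks.
Excess: 4 − 3 = 1.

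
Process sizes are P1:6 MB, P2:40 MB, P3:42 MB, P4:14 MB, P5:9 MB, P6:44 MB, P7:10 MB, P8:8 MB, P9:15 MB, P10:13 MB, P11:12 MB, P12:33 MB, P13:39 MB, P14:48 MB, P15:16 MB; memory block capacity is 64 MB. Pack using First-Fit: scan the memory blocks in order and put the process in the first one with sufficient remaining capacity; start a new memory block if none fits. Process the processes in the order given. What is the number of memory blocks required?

6

memory block 1: place P1 (6 MB), 58 MB left
memory block 1: place P2 (40 MB), 18 MB left
memory block 2: place P3 (42 MB), 22 MB left
memory block 1: place P4 (14 MB), 4 MB left
memory block 2: place P5 (9 MB), 13 MB left
memory block 3: place P6 (44 MB), 20 MB left
memory block 2: place P7 (10 MB), 3 MB left
memory block 3: place P8 (8 MB), 12 MB left
memory block 4: place P9 (15 MB), 49 MB left
memory block 4: place P10 (13 MB), 36 MB left
memory block 3: place P11 (12 MB), 0 MB left
memory block 4: place P12 (33 MB), 3 MB left
memory block 5: place P13 (39 MB), 25 MB left
memory block 6: place P14 (48 MB), 16 MB left
memory block 5: place P15 (16 MB), 9 MB left
Final memory blocks: [6,40,14] [42,9,10] [44,8,12] [15,13,33] [39,16] [48].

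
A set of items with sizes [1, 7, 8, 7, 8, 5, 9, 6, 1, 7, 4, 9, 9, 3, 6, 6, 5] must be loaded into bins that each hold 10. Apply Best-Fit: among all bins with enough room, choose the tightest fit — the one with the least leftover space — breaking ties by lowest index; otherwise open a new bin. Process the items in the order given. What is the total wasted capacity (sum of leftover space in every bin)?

bin 1: place 1, 9 left
bin 1: place 7, 2 left
bin 2: place 8, 2 left
bin 3: place 7, 3 left
bin 4: place 8, 2 left
bin 5: place 5, 5 left
bin 6: place 9, 1 left
bin 7: place 6, 4 left
bin 6: place 1, 0 left
bin 8: place 7, 3 left
bin 7: place 4, 0 left
bin 9: place 9, 1 left
bin 10: place 9, 1 left
bin 3: place 3, 0 left
bin 11: place 6, 4 left
bin 12: place 6, 4 left
bin 5: place 5, 0 left
12 bins × 10 = 120; used 101; unused 19.

19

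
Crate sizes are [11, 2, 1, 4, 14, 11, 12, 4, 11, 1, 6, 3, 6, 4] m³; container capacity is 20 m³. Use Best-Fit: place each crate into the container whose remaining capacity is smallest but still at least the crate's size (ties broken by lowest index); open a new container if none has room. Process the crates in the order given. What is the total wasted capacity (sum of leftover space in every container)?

10

11 m³ → container 1 (remaining 9 m³)
2 m³ → container 1 (remaining 7 m³)
1 m³ → container 1 (remaining 6 m³)
4 m³ → container 1 (remaining 2 m³)
14 m³ → container 2 (remaining 6 m³)
11 m³ → container 3 (remaining 9 m³)
12 m³ → container 4 (remaining 8 m³)
4 m³ → container 2 (remaining 2 m³)
11 m³ → container 5 (remaining 9 m³)
1 m³ → container 1 (remaining 1 m³)
6 m³ → container 4 (remaining 2 m³)
3 m³ → container 3 (remaining 6 m³)
6 m³ → container 3 (remaining 0 m³)
4 m³ → container 5 (remaining 5 m³)
5 containers × 20 m³ = 100 m³; used 90 m³; unused 10 m³.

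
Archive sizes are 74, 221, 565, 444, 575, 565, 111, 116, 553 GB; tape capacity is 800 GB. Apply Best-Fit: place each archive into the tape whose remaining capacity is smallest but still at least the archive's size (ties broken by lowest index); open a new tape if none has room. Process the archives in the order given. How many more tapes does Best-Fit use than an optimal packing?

Best-Fit: [74,221,444] [565,116] [575,111] [565] [553] → 5 tapes.
Total size 3224 GB; any packing needs at least ⌈3224/800⌉ = 5 tapes.
So 5 is already optimal.

0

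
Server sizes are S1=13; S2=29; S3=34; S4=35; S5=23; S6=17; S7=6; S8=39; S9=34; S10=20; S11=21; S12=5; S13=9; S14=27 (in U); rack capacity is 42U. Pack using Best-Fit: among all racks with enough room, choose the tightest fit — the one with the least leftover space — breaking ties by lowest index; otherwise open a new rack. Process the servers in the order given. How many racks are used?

rack 1: place S1 (13U), 29U left
rack 1: place S2 (29U), 0U left
rack 2: place S3 (34U), 8U left
rack 3: place S4 (35U), 7U left
rack 4: place S5 (23U), 19U left
rack 4: place S6 (17U), 2U left
rack 3: place S7 (6U), 1U left
rack 5: place S8 (39U), 3U left
rack 6: place S9 (34U), 8U left
rack 7: place S10 (20U), 22U left
rack 7: place S11 (21U), 1U left
rack 2: place S12 (5U), 3U left
rack 8: place S13 (9U), 33U left
rack 8: place S14 (27U), 6U left

8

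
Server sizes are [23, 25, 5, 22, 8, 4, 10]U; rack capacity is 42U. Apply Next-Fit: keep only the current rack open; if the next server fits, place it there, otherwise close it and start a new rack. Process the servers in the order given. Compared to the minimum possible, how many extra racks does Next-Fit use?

Next-Fit: [23] [25,5] [22,8,4] [10] → 4 racks.
Total size 97U; any packing needs at least ⌈97/42⌉ = 3 racks.
An optimal packing achieves that bound: [25,10,5] [23,8,4] [22] → 3 racks.
Excess: 4 − 3 = 1.

1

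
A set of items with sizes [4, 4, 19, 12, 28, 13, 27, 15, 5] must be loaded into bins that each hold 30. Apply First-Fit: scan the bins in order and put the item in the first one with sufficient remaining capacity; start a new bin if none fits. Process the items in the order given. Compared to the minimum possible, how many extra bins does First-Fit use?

First-Fit: [4,4,19] [12,13,5] [28] [27] [15] → 5 bins.
Total size 127; any packing needs at least ⌈127/30⌉ = 5 bins.
So 5 is already optimal.

0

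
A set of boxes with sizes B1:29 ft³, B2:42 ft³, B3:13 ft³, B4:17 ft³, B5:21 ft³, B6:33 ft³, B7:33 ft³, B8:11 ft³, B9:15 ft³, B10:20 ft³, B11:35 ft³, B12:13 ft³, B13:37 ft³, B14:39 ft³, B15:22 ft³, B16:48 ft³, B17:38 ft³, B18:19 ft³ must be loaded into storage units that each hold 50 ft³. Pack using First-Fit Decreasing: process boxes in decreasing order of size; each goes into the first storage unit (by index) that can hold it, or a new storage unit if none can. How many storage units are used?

11

Sorted descending: 48, 42, 39, 38, 37, 35, 33, 33, 29, 22, 21, 20, 19, 17, 15, 13, 13, 11.
storage unit 1: place 48 ft³, 2 ft³ left
storage unit 2: place 42 ft³, 8 ft³ left
storage unit 3: place 39 ft³, 11 ft³ left
storage unit 4: place 38 ft³, 12 ft³ left
storage unit 5: place 37 ft³, 13 ft³ left
storage unit 6: place 35 ft³, 15 ft³ left
storage unit 7: place 33 ft³, 17 ft³ left
storage unit 8: place 33 ft³, 17 ft³ left
storage unit 9: place 29 ft³, 21 ft³ left
storage unit 10: place 22 ft³, 28 ft³ left
storage unit 9: place 21 ft³, 0 ft³ left
storage unit 10: place 20 ft³, 8 ft³ left
storage unit 11: place 19 ft³, 31 ft³ left
storage unit 7: place 17 ft³, 0 ft³ left
storage unit 6: place 15 ft³, 0 ft³ left
storage unit 5: place 13 ft³, 0 ft³ left
storage unit 8: place 13 ft³, 4 ft³ left
storage unit 3: place 11 ft³, 0 ft³ left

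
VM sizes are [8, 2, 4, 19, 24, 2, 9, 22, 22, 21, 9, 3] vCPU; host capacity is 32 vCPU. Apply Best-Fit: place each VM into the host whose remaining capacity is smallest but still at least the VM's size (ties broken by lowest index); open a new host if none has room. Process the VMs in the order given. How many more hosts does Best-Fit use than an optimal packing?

1

Best-Fit: [8,2,4] [19,9,3] [24,2] [22,9] [22] [21] → 6 hosts.
Total size 145 vCPU; any packing needs at least ⌈145/32⌉ = 5 hosts.
An optimal packing achieves that bound: [24,8] [22,9] [22,9] [21,4,3,2,2] [19] → 5 hosts.
Excess: 6 − 5 = 1.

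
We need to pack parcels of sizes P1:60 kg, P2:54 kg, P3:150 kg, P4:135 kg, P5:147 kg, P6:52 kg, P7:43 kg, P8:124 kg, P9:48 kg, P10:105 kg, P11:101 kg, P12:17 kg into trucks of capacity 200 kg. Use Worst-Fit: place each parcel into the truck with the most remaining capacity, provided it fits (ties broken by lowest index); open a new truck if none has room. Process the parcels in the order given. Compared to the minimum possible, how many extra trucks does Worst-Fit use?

1

Worst-Fit: [60,54,52] [150] [135,43] [147] [124,48] [105] [101,17] → 7 trucks.
Total size 1036 kg; any packing needs at least ⌈1036/200⌉ = 6 trucks.
An optimal packing achieves that bound: [150,48] [147,52] [135,60] [124,54,17] [105,43] [101] → 6 trucks.
Excess: 7 − 6 = 1.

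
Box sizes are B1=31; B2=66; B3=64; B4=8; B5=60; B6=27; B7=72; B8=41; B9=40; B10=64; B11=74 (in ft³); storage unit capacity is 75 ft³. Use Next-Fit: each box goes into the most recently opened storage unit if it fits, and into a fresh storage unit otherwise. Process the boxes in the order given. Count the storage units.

10 storage units

storage unit 1: place B1 (31 ft³), 44 ft³ left
storage unit 2: place B2 (66 ft³), 9 ft³ left
storage unit 3: place B3 (64 ft³), 11 ft³ left
storage unit 3: place B4 (8 ft³), 3 ft³ left
storage unit 4: place B5 (60 ft³), 15 ft³ left
storage unit 5: place B6 (27 ft³), 48 ft³ left
storage unit 6: place B7 (72 ft³), 3 ft³ left
storage unit 7: place B8 (41 ft³), 34 ft³ left
storage unit 8: place B9 (40 ft³), 35 ft³ left
storage unit 9: place B10 (64 ft³), 11 ft³ left
storage unit 10: place B11 (74 ft³), 1 ft³ left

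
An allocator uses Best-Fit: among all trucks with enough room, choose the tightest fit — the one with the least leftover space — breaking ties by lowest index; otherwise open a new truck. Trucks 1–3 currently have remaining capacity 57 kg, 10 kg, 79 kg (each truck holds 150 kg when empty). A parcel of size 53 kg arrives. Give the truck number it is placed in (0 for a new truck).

1

Trucks with room: truck 1 (57 kg), truck 3 (79 kg).
Tightest fit is truck 1 with 57 kg free.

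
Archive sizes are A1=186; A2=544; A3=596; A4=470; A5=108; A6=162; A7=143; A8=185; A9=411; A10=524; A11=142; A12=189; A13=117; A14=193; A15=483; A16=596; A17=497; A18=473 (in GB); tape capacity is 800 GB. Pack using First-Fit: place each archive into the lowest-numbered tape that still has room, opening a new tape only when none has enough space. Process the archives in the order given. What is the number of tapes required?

Put A1 (186 GB) in tape 1; 614 GB remain.
Put A2 (544 GB) in tape 1; 70 GB remain.
Put A3 (596 GB) in tape 2; 204 GB remain.
Put A4 (470 GB) in tape 3; 330 GB remain.
Put A5 (108 GB) in tape 2; 96 GB remain.
Put A6 (162 GB) in tape 3; 168 GB remain.
Put A7 (143 GB) in tape 3; 25 GB remain.
Put A8 (185 GB) in tape 4; 615 GB remain.
Put A9 (411 GB) in tape 4; 204 GB remain.
Put A10 (524 GB) in tape 5; 276 GB remain.
Put A11 (142 GB) in tape 4; 62 GB remain.
Put A12 (189 GB) in tape 5; 87 GB remain.
Put A13 (117 GB) in tape 6; 683 GB remain.
Put A14 (193 GB) in tape 6; 490 GB remain.
Put A15 (483 GB) in tape 6; 7 GB remain.
Put A16 (596 GB) in tape 7; 204 GB remain.
Put A17 (497 GB) in tape 8; 303 GB remain.
Put A18 (473 GB) in tape 9; 327 GB remain.

9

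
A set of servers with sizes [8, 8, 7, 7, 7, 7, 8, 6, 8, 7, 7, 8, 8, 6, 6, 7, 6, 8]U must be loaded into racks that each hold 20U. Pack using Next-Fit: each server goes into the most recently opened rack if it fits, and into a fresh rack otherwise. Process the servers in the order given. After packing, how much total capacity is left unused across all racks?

Put 8U in rack 1; 12U remain.
Put 8U in rack 1; 4U remain.
Put 7U in rack 2; 13U remain.
Put 7U in rack 2; 6U remain.
Put 7U in rack 3; 13U remain.
Put 7U in rack 3; 6U remain.
Put 8U in rack 4; 12U remain.
Put 6U in rack 4; 6U remain.
Put 8U in rack 5; 12U remain.
Put 7U in rack 5; 5U remain.
Put 7U in rack 6; 13U remain.
Put 8U in rack 6; 5U remain.
Put 8U in rack 7; 12U remain.
Put 6U in rack 7; 6U remain.
Put 6U in rack 7; 0U remain.
Put 7U in rack 8; 13U remain.
Put 6U in rack 8; 7U remain.
Put 8U in rack 9; 12U remain.
9 racks × 20U = 180U; used 129U; unused 51U.

51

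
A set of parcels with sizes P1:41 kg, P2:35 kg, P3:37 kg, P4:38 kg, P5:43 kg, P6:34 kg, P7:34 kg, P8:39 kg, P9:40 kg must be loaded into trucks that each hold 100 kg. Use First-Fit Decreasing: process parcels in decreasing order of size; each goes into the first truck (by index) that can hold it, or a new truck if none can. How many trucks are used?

Sorted descending: 43, 41, 40, 39, 38, 37, 35, 34, 34.
truck 1: place 43 kg, 57 kg left
truck 1: place 41 kg, 16 kg left
truck 2: place 40 kg, 60 kg left
truck 2: place 39 kg, 21 kg left
truck 3: place 38 kg, 62 kg left
truck 3: place 37 kg, 25 kg left
truck 4: place 35 kg, 65 kg left
truck 4: place 34 kg, 31 kg left
truck 5: place 34 kg, 66 kg left

5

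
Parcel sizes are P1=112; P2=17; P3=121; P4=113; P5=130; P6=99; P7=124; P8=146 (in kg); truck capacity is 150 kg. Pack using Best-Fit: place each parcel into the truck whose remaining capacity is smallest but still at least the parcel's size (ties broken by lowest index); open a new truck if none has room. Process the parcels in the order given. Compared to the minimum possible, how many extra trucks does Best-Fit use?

Best-Fit: [112,17] [121] [113] [130] [99] [124] [146] → 7 trucks.
7 parcels exceed 75 kg (half the capacity), and no two of those can share a truck, so at least 7 trucks are needed.
So 7 is already optimal.

0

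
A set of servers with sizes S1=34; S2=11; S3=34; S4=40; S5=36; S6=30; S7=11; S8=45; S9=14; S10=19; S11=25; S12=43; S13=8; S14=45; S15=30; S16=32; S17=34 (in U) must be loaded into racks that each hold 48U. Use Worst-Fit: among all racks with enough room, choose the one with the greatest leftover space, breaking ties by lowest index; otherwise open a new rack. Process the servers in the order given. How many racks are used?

12 racks

Put S1 (34U) in rack 1; 14U remain.
Put S2 (11U) in rack 1; 3U remain.
Put S3 (34U) in rack 2; 14U remain.
Put S4 (40U) in rack 3; 8U remain.
Put S5 (36U) in rack 4; 12U remain.
Put S6 (30U) in rack 5; 18U remain.
Put S7 (11U) in rack 5; 7U remain.
Put S8 (45U) in rack 6; 3U remain.
Put S9 (14U) in rack 2; 0U remain.
Put S10 (19U) in rack 7; 29U remain.
Put S11 (25U) in rack 7; 4U remain.
Put S12 (43U) in rack 8; 5U remain.
Put S13 (8U) in rack 4; 4U remain.
Put S14 (45U) in rack 9; 3U remain.
Put S15 (30U) in rack 10; 18U remain.
Put S16 (32U) in rack 11; 16U remain.
Put S17 (34U) in rack 12; 14U remain.
Final racks: [34,11] [34,14] [40] [36,8] [30,11] [45] [19,25] [43] [45] [30] [32] [34].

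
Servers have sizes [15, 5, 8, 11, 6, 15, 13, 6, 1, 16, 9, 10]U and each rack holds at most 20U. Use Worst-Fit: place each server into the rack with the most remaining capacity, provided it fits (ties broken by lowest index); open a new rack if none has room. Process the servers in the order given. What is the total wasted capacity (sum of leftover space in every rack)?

25

rack 1: place 15U, 5U left
rack 1: place 5U, 0U left
rack 2: place 8U, 12U left
rack 2: place 11U, 1U left
rack 3: place 6U, 14U left
rack 4: place 15U, 5U left
rack 3: place 13U, 1U left
rack 5: place 6U, 14U left
rack 5: place 1U, 13U left
rack 6: place 16U, 4U left
rack 5: place 9U, 4U left
rack 7: place 10U, 10U left
7 racks × 20U = 140U; used 115U; unused 25U.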